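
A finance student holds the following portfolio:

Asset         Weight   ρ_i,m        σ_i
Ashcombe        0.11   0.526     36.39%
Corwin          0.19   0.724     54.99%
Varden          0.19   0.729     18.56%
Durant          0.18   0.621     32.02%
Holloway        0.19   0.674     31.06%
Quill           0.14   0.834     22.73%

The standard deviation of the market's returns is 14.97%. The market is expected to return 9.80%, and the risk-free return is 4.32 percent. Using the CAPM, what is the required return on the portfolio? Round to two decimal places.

12.54%

β_Ashcombe = 0.526 × 36.39% / 14.97% = 1.2786
β_Corwin = 0.724 × 54.99% / 14.97% = 2.6595
β_Varden = 0.729 × 18.56% / 14.97% = 0.9038
β_Durant = 0.621 × 32.02% / 14.97% = 1.3283
β_Holloway = 0.674 × 31.06% / 14.97% = 1.3984
β_Quill = 0.834 × 22.73% / 14.97% = 1.2663
β_P = Σ w_i β_i = 0.11×1.2786 + 0.19×2.6595 + 0.19×0.9038 + 0.18×1.3283 + 0.19×1.3984 + 0.14×1.2663 = 1.4997
MRP = 9.80% − 4.32% = 5.48%
E(R_P) = R_f + β_P × MRP = 4.32% + 1.4997 × 5.48% = 12.54%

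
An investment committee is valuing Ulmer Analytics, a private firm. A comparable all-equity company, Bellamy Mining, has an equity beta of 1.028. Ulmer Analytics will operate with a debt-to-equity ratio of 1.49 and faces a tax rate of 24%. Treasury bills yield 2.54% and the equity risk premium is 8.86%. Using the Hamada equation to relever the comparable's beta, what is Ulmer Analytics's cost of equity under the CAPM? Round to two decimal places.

21.96%

β_L = β_U × [1 + (1 − t)(D/E)] = 1.028 × [1 + (1 − 0.24) × 1.49]
    = 1.028 × [1 + 0.76 × 1.49] = 1.028 × 2.1324 = 2.1921
E(R) = R_f + β_L × MRP = 2.54% + 2.1921 × 8.86% = 21.96%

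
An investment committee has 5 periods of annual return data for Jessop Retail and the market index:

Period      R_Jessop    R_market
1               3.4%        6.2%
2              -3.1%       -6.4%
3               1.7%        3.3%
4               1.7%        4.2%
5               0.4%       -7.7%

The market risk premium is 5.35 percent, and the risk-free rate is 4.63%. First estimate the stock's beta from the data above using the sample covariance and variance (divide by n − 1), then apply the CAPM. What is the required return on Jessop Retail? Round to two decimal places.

6.26%

Mean R_i = (3.4 − 3.1 + 1.7 + 1.7 + 0.4) / 5 = 0.8200%
Mean R_m = (6.2 − 6.4 + 3.3 + 4.2 − 7.7) / 5 = -0.0800%
Σ(R_i − R̄_i)(R_m − R̄_m) = 50.9180  ⇒  Cov = 50.9180 / 4 = 12.7295
Σ(R_m − R̄_m)² = 167.1880  ⇒  Var(R_m) = 167.1880 / 4 = 41.7970
β = Cov / Var(R_m) = 12.7295 / 41.7970 = 0.3046
E(R) = R_f + β × MRP = 4.63% + 0.3046 × 5.35% = 6.26%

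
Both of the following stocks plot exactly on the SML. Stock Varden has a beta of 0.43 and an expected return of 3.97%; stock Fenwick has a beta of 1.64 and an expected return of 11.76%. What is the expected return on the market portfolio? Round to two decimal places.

7.64%

Both satisfy E(R) = R_f + β·MRP, so the slope of the SML is
MRP = (11.76% − 3.97%) / (1.64 − 0.43) = 7.79% / 1.21 = 6.4380%
R_f = E(R_Varden) − β_Varden·MRP = 3.97% − 0.43 × 6.4380% = 1.2017%
E(R_m) = R_f + MRP = 1.2017% + 6.4380% = 7.64%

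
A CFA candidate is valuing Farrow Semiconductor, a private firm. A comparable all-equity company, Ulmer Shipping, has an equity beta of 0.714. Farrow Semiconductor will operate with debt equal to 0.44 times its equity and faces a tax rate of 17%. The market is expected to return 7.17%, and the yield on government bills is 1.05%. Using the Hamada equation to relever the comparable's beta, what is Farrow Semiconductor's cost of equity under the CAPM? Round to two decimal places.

7.02%

β_L = β_U × [1 + (1 − t)(D/E)] = 0.714 × [1 + (1 − 0.17) × 0.44]
    = 0.714 × [1 + 0.83 × 0.44] = 0.714 × 1.3652 = 0.9748
MRP = 7.17% − 1.05% = 6.12%
E(R) = R_f + β_L × MRP = 1.05% + 0.9748 × 6.12% = 7.02%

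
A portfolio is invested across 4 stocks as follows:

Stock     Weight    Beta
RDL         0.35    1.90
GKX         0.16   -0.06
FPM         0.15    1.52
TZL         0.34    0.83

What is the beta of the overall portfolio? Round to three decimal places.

β_P = Σ w_i β_i = 0.35×1.90 + 0.16×-0.06 + 0.15×1.52 + 0.34×0.83 = 1.1656

1.166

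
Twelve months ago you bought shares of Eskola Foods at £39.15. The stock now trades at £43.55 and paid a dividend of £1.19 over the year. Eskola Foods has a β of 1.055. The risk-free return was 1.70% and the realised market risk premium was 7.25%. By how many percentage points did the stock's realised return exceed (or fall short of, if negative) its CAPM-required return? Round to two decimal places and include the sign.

+4.93%

Realised HPR = (P1 + D1 − P0) / P0 = (43.55 + 1.19 − 39.15) / 39.15 = 5.59 / 39.15 = 14.2784%
CAPM required = R_f + β·MRP = 1.70% + 1.055 × 7.25% = 9.34875%
α = realised − required = 14.2784% − 9.34875% = +4.93%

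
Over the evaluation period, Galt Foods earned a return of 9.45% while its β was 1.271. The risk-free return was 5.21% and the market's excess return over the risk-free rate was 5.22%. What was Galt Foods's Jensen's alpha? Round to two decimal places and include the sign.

-2.39%

CAPM benchmark = R_f + β(R_m − R_f) = 5.21% + 1.271 × 5.22% = 11.84462%
α = actual − benchmark = 9.45% − 11.84462% = -2.39%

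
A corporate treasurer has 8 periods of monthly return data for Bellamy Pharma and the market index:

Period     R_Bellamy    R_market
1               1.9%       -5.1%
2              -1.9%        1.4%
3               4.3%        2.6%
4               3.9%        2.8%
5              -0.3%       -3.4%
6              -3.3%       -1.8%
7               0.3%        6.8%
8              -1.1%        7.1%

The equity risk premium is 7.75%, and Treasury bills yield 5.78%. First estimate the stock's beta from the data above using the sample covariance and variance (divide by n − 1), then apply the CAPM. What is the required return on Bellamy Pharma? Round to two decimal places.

Mean R_i = (1.9 − 1.9 + 4.3 + 3.9 − 0.3 − 3.3 + 0.3 − 1.1) / 8 = 0.4750%
Mean R_m = (-5.1 + 1.4 + 2.6 + 2.8 − 3.4 − 1.8 + 6.8 + 7.1) / 8 = 1.3000%
Σ(R_i − R̄_i)(R_m − R̄_m) = 6.0000  ⇒  Cov = 6.0000 / 7 = 0.8571
Σ(R_m − R̄_m)² = 140.5000  ⇒  Var(R_m) = 140.5000 / 7 = 20.0714
β = Cov / Var(R_m) = 0.8571 / 20.0714 = 0.0427
E(R) = R_f + β × MRP = 5.78% + 0.0427 × 7.75% = 6.11%

6.11%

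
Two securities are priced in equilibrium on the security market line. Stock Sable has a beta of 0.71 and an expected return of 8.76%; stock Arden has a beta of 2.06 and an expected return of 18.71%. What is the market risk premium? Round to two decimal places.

7.37%

Both satisfy E(R) = R_f + β·MRP, so the slope of the SML is
MRP = (18.71% − 8.76%) / (2.06 − 0.71) = 9.95% / 1.35 = 7.3704%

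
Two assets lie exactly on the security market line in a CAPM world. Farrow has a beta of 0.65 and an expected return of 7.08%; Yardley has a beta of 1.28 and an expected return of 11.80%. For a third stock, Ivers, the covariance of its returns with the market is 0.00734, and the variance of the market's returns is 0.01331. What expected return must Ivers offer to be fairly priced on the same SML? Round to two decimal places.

6.34%

MRP = (11.80% − 7.08%) / (1.28 − 0.65) = 7.4921%
R_f = 7.08% − 0.65 × 7.4921% = 2.2101%
β_Ivers = Cov / Var(R_m) = 0.00734 / 0.01331 = 0.5515
E(R_Ivers) = R_f + β × MRP = 2.2101% + 0.5515 × 7.4921% = 6.34%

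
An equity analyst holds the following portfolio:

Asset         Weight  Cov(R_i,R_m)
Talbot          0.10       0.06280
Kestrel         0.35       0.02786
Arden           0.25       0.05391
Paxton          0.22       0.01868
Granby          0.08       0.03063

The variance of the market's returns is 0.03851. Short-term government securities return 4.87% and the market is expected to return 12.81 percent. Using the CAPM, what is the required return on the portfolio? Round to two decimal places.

β_Talbot = 0.06280 / 0.03851 = 1.6307
β_Kestrel = 0.02786 / 0.03851 = 0.7234
β_Arden = 0.05391 / 0.03851 = 1.3999
β_Paxton = 0.01868 / 0.03851 = 0.4851
β_Granby = 0.03063 / 0.03851 = 0.7954
β_P = Σ w_i β_i = 0.10×1.6307 + 0.35×0.7234 + 0.25×1.3999 + 0.22×0.4851 + 0.08×0.7954 = 0.9366
MRP = 12.81% − 4.87% = 7.94%
E(R_P) = R_f + β_P × MRP = 4.87% + 0.9366 × 7.94% = 12.31%

12.31%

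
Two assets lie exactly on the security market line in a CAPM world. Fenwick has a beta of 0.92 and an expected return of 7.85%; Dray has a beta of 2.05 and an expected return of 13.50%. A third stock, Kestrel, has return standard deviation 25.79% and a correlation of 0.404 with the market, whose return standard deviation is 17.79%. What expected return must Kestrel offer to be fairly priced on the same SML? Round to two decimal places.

6.18%

MRP = (13.50% − 7.85%) / (2.05 − 0.92) = 5.0000%
R_f = 7.85% − 0.92 × 5.0000% = 3.2500%
β_Kestrel = ρ·σ_i/σ_m = 0.404 × 25.79 / 17.79 = 0.5857
E(R_Kestrel) = R_f + β × MRP = 3.2500% + 0.5857 × 5.0000% = 6.18%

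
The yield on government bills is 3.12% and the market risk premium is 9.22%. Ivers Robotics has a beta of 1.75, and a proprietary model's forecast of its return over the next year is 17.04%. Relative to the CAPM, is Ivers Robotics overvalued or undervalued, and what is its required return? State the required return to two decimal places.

Required return = R_f + β·MRP = 3.12% + 1.75 × 9.22% = 19.26%
Forecast 17.04% < required 19.26% → the stock plots below the SML → overvalued.

Overvalued; required return 19.26%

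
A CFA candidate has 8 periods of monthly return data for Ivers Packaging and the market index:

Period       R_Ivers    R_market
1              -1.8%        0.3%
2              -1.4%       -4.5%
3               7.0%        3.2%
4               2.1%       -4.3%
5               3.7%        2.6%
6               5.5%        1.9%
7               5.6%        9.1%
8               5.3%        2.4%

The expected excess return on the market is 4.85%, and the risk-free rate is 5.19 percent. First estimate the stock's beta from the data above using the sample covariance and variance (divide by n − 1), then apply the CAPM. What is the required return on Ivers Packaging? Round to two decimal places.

Mean R_i = (-1.8 − 1.4 + 7.0 + 2.1 + 3.7 + 5.5 + 5.6 + 5.3) / 8 = 3.2500%
Mean R_m = (0.3 − 4.5 + 3.2 − 4.3 + 2.6 + 1.9 + 9.1 + 2.4) / 8 = 1.3375%
Σ(R_i − R̄_i)(R_m − R̄_m) = 68.1050  ⇒  Cov = 68.1050 / 7 = 9.7293
Σ(R_m − R̄_m)² = 133.6988  ⇒  Var(R_m) = 133.6988 / 7 = 19.0998
β = Cov / Var(R_m) = 9.7293 / 19.0998 = 0.5094
E(R) = R_f + β × MRP = 5.19% + 0.5094 × 4.85% = 7.66%

7.66%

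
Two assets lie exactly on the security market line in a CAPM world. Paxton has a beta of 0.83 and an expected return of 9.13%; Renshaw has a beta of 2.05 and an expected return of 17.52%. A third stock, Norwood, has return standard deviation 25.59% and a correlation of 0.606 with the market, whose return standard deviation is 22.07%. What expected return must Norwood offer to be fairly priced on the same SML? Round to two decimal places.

8.25%

MRP = (17.52% − 9.13%) / (2.05 − 0.83) = 6.8770%
R_f = 9.13% − 0.83 × 6.8770% = 3.4221%
β_Norwood = ρ·σ_i/σ_m = 0.606 × 25.59 / 22.07 = 0.7027
E(R_Norwood) = R_f + β × MRP = 3.4221% + 0.7027 × 6.8770% = 8.25%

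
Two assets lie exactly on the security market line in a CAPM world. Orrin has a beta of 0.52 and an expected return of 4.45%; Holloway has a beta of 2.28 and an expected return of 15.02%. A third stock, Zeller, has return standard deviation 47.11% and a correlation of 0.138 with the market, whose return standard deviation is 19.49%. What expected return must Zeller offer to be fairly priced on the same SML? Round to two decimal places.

3.33%

MRP = (15.02% − 4.45%) / (2.28 − 0.52) = 6.0057%
R_f = 4.45% − 0.52 × 6.0057% = 1.3270%
β_Zeller = ρ·σ_i/σ_m = 0.138 × 47.11 / 19.49 = 0.3336
E(R_Zeller) = R_f + β × MRP = 1.3270% + 0.3336 × 6.0057% = 3.33%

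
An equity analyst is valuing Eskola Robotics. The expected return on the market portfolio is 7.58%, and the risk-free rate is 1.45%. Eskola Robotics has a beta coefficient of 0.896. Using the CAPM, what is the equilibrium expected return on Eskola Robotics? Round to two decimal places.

Market risk premium = E(R_m) − R_f = 7.58% − 1.45% = 6.13%
E(R) = R_f + β × MRP = 1.45% + 0.896 × 6.13% = 6.94%

6.94%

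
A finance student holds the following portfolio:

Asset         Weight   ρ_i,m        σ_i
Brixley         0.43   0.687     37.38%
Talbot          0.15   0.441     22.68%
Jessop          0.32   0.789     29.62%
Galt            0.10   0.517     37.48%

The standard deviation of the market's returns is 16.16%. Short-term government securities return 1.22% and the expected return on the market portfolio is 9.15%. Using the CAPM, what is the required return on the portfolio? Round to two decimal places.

β_Brixley = 0.687 × 37.38% / 16.16% = 1.5891
β_Talbot = 0.441 × 22.68% / 16.16% = 0.6189
β_Jessop = 0.789 × 29.62% / 16.16% = 1.4462
β_Galt = 0.517 × 37.48% / 16.16% = 1.1991
β_P = Σ w_i β_i = 0.43×1.5891 + 0.15×0.6189 + 0.32×1.4462 + 0.10×1.1991 = 1.3588
MRP = 9.15% − 1.22% = 7.93%
E(R_P) = R_f + β_P × MRP = 1.22% + 1.3588 × 7.93% = 12.00%

12.00%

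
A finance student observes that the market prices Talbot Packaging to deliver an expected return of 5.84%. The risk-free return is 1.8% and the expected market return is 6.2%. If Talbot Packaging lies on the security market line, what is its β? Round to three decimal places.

MRP = 6.2% − 1.8% = 4.40%
β = (E(R) − R_f) / MRP = (5.84% − 1.8%) / 4.4% = 4.04% / 4.4% = 0.918

0.918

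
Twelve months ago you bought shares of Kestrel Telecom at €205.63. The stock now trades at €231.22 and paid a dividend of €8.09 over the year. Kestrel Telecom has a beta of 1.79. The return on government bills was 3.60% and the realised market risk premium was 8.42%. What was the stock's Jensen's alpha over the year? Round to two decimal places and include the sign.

-2.29%

Realised HPR = (P1 + D1 − P0) / P0 = (231.22 + 8.09 − 205.63) / 205.63 = 33.68 / 205.63 = 16.3789%
CAPM required = R_f + β·MRP = 3.60% + 1.79 × 8.42% = 18.6718%
α = realised − required = 16.3789% − 18.6718% = -2.29%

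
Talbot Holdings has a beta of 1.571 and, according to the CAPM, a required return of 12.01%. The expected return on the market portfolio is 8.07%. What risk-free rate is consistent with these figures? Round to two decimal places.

E(R) = R_f + β(E(R_m) − R_f) = R_f(1 − β) + β·E(R_m)
12.01% = R_f × (1 − 1.571) + 1.571 × 8.07%
12.01% = R_f × -0.571 + 12.67797%
R_f = (12.01% − 12.67797%) / -0.571 = 1.17%

1.17%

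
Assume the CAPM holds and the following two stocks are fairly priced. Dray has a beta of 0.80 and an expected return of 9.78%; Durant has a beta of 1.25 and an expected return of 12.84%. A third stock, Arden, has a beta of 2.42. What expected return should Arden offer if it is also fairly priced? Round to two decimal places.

20.80%

MRP (SML slope) = (12.84% − 9.78%) / (1.25 − 0.80) = 3.06% / 0.45 = 6.8000%
R_f (intercept) = 9.78% − 0.80 × 6.8000% = 4.3400%
E(R_Arden) = R_f + β × MRP = 4.3400% + 2.42 × 6.8000% = 20.80%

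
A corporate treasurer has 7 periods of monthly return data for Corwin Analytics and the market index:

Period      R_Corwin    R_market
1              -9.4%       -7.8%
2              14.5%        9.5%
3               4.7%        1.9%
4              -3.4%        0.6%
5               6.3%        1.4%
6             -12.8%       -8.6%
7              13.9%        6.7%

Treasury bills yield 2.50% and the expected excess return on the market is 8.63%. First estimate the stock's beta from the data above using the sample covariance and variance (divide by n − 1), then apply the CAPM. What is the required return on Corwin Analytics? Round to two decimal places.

Mean R_i = (-9.4 + 14.5 + 4.7 − 3.4 + 6.3 − 12.8 + 13.9) / 7 = 1.9714%
Mean R_m = (-7.8 + 9.5 + 1.9 + 0.6 + 1.4 − 8.6 + 6.7) / 7 = 0.5286%
Σ(R_i − R̄_i)(R_m − R̄_m) = 422.6957  ⇒  Cov = 422.6957 / 6 = 70.4493
Σ(R_m − R̄_m)² = 273.9143  ⇒  Var(R_m) = 273.9143 / 6 = 45.6524
β = Cov / Var(R_m) = 70.4493 / 45.6524 = 1.5432
E(R) = R_f + β × MRP = 2.50% + 1.5432 × 8.63% = 15.82%

15.82%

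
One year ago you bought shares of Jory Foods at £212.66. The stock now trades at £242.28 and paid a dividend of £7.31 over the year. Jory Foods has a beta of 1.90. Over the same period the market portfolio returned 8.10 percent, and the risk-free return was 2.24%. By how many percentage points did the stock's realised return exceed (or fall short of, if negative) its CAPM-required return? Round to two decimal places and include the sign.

Realised HPR = (P1 + D1 − P0) / P0 = (242.28 + 7.31 − 212.66) / 212.66 = 36.93 / 212.66 = 17.3657%
MRP = 8.10% − 2.24% = 5.86%
CAPM required = R_f + β·MRP = 2.24% + 1.90 × 5.86% = 13.3740%
α = realised − required = 17.3657% − 13.3740% = +3.99%

+3.99%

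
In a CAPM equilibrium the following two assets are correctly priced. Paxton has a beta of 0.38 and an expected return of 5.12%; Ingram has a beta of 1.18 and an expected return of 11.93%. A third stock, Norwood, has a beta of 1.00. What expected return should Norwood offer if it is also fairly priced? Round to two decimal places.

MRP (SML slope) = (11.93% − 5.12%) / (1.18 − 0.38) = 6.81% / 0.80 = 8.5125%
R_f (intercept) = 5.12% − 0.38 × 8.5125% = 1.8853%
E(R_Norwood) = R_f + β × MRP = 1.8853% + 1.00 × 8.5125% = 10.40%

10.40%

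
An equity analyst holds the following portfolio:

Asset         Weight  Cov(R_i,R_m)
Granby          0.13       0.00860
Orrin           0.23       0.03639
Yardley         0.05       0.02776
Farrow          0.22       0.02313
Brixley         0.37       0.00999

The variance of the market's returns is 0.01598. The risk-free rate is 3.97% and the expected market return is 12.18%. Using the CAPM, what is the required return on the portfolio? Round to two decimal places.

β_Granby = 0.00860 / 0.01598 = 0.5382
β_Orrin = 0.03639 / 0.01598 = 2.2772
β_Yardley = 0.02776 / 0.01598 = 1.7372
β_Farrow = 0.02313 / 0.01598 = 1.4474
β_Brixley = 0.00999 / 0.01598 = 0.6252
β_P = Σ w_i β_i = 0.13×0.5382 + 0.23×2.2772 + 0.05×1.7372 + 0.22×1.4474 + 0.37×0.6252 = 1.2303
MRP = 12.18% − 3.97% = 8.21%
E(R_P) = R_f + β_P × MRP = 3.97% + 1.2303 × 8.21% = 14.07%

14.07%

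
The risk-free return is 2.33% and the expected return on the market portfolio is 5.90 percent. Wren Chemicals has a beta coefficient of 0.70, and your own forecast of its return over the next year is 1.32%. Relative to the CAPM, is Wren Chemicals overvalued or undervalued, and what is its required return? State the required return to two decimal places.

MRP = 5.90% − 2.33% = 3.57%
Required return = R_f + β·MRP = 2.33% + 0.70 × 3.57% = 4.83%
Forecast 1.32% < required 4.83% → the stock plots below the SML → overvalued.

Overvalued; required return 4.83%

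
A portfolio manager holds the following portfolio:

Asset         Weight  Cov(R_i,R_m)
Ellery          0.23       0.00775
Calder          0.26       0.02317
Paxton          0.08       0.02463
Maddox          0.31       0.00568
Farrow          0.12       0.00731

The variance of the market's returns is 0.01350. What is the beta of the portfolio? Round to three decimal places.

β_Ellery = 0.00775 / 0.01350 = 0.5741
β_Calder = 0.02317 / 0.01350 = 1.7163
β_Paxton = 0.02463 / 0.01350 = 1.8244
β_Maddox = 0.00568 / 0.01350 = 0.4207
β_Farrow = 0.00731 / 0.01350 = 0.5415
β_P = Σ w_i β_i = 0.23×0.5741 + 0.26×1.7163 + 0.08×1.8244 + 0.31×0.4207 + 0.12×0.5415 = 0.9196

0.920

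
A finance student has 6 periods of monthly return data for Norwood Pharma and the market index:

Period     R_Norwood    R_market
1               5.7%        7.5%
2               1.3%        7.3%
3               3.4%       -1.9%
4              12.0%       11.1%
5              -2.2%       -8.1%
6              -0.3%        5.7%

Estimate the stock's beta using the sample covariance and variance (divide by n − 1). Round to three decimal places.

0.481

Mean R_i = (5.7 + 1.3 + 3.4 + 12.0 − 2.2 − 0.3) / 6 = 3.3167%
Mean R_m = (7.5 + 7.3 − 1.9 + 11.1 − 8.1 + 5.7) / 6 = 3.6000%
Σ(R_i − R̄_i)(R_m − R̄_m) = 123.4500  ⇒  Cov = 123.4500 / 5 = 24.6900
Σ(R_m − R̄_m)² = 256.7000  ⇒  Var(R_m) = 256.7000 / 5 = 51.3400
β = Cov / Var(R_m) = 24.6900 / 51.3400 = 0.4809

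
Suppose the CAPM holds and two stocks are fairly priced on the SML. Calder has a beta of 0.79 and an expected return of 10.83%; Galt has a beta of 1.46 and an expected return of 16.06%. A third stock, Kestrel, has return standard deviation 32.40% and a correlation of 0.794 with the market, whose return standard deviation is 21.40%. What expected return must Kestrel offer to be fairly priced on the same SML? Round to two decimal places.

MRP = (16.06% − 10.83%) / (1.46 − 0.79) = 7.8060%
R_f = 10.83% − 0.79 × 7.8060% = 4.6633%
β_Kestrel = ρ·σ_i/σ_m = 0.794 × 32.40 / 21.40 = 1.2021
E(R_Kestrel) = R_f + β × MRP = 4.6633% + 1.2021 × 7.8060% = 14.05%

14.05%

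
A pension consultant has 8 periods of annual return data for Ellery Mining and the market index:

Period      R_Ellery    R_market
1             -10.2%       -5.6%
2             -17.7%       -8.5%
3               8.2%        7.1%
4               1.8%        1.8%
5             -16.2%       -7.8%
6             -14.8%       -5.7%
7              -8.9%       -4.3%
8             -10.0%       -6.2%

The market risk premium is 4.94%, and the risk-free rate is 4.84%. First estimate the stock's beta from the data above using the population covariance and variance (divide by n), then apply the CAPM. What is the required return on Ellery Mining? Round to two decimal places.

Mean R_i = (-10.2 − 17.7 + 8.2 + 1.8 − 16.2 − 14.8 − 8.9 − 10.0) / 8 = -8.4750%
Mean R_m = (-5.6 − 8.5 + 7.1 + 1.8 − 7.8 − 5.7 − 4.3 − 6.2) / 8 = -3.6500%
Σ(R_i − R̄_i)(R_m − R̄_m) = 332.5500  ⇒  Cov = 332.5500 / 8 = 41.5688
Σ(R_m − R̄_m)² = 200.9400  ⇒  Var(R_m) = 200.9400 / 8 = 25.1175
β = Cov / Var(R_m) = 41.5688 / 25.1175 = 1.6550
E(R) = R_f + β × MRP = 4.84% + 1.6550 × 4.94% = 13.02%

13.02%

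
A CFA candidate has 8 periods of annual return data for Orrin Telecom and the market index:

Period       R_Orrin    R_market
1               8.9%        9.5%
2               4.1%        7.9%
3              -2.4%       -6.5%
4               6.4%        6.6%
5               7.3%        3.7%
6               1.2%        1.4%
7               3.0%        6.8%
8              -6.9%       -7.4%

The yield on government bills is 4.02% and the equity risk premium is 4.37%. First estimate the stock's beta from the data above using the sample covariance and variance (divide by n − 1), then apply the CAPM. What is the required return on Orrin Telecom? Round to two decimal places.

Mean R_i = (8.9 + 4.1 − 2.4 + 6.4 + 7.3 + 1.2 + 3.0 − 6.9) / 8 = 2.7000%
Mean R_m = (9.5 + 7.9 − 6.5 + 6.6 + 3.7 + 1.4 + 6.8 − 7.4) / 8 = 2.7500%
Σ(R_i − R̄_i)(R_m − R̄_m) = 215.5300  ⇒  Cov = 215.5300 / 7 = 30.7900
Σ(R_m − R̄_m)² = 294.6200  ⇒  Var(R_m) = 294.6200 / 7 = 42.0886
β = Cov / Var(R_m) = 30.7900 / 42.0886 = 0.7316
E(R) = R_f + β × MRP = 4.02% + 0.7316 × 4.37% = 7.22%

7.22%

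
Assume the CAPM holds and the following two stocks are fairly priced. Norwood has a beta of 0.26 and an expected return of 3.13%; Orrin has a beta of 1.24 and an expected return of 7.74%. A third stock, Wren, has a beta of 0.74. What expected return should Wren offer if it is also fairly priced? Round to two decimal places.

5.39%

MRP (SML slope) = (7.74% − 3.13%) / (1.24 − 0.26) = 4.61% / 0.98 = 4.7041%
R_f (intercept) = 3.13% − 0.26 × 4.7041% = 1.9069%
E(R_Wren) = R_f + β × MRP = 1.9069% + 0.74 × 4.7041% = 5.39%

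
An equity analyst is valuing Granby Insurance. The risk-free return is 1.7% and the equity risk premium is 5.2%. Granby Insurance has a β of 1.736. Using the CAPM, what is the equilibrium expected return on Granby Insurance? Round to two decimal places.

10.73%

E(R) = R_f + β × MRP = 1.7% + 1.736 × 5.2% = 10.73%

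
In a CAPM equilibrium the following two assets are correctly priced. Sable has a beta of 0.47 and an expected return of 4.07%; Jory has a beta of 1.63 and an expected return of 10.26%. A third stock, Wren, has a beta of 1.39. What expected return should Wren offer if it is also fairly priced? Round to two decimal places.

MRP (SML slope) = (10.26% − 4.07%) / (1.63 − 0.47) = 6.19% / 1.16 = 5.3362%
R_f (intercept) = 4.07% − 0.47 × 5.3362% = 1.5620%
E(R_Wren) = R_f + β × MRP = 1.5620% + 1.39 × 5.3362% = 8.98%

8.98%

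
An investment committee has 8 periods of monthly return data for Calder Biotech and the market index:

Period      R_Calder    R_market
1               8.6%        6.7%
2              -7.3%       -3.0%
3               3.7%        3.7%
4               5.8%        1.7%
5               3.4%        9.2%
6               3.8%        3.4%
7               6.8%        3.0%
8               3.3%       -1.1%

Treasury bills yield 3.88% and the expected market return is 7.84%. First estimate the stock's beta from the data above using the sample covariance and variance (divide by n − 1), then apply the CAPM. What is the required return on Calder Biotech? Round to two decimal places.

6.88%

Mean R_i = (8.6 − 7.3 + 3.7 + 5.8 + 3.4 + 3.8 + 6.8 + 3.3) / 8 = 3.5125%
Mean R_m = (6.7 − 3.0 + 3.7 + 1.7 + 9.2 + 3.4 + 3.0 − 1.1) / 8 = 2.9500%
Σ(R_i − R̄_i)(R_m − R̄_m) = 81.1450  ⇒  Cov = 81.1450 / 7 = 11.5921
Σ(R_m − R̄_m)² = 107.2600  ⇒  Var(R_m) = 107.2600 / 7 = 15.3229
β = Cov / Var(R_m) = 11.5921 / 15.3229 = 0.7565
MRP = 7.84% − 3.88% = 3.96%
E(R) = R_f + β × MRP = 3.88% + 0.7565 × 3.96% = 6.88%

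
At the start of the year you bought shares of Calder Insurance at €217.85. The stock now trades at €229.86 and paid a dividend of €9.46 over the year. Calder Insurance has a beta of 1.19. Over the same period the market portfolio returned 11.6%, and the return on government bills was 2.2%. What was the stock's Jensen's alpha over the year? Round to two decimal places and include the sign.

Realised HPR = (P1 + D1 − P0) / P0 = (229.86 + 9.46 − 217.85) / 217.85 = 21.47 / 217.85 = 9.8554%
MRP = 11.6% − 2.2% = 9.40%
CAPM required = R_f + β·MRP = 2.2% + 1.19 × 9.4% = 13.3860%
α = realised − required = 9.8554% − 13.3860% = -3.53%

-3.53%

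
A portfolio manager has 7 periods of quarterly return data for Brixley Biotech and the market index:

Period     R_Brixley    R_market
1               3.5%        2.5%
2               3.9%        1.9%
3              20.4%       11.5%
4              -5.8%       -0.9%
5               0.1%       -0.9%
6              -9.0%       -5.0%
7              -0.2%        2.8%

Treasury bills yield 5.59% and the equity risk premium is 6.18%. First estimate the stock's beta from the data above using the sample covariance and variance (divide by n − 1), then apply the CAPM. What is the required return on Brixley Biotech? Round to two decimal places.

16.59%

Mean R_i = (3.5 + 3.9 + 20.4 − 5.8 + 0.1 − 9.0 − 0.2) / 7 = 1.8429%
Mean R_m = (2.5 + 1.9 + 11.5 − 0.9 − 0.9 − 5.0 + 2.8) / 7 = 1.7000%
Σ(R_i − R̄_i)(R_m − R̄_m) = 278.4000  ⇒  Cov = 278.4000 / 6 = 46.4000
Σ(R_m − R̄_m)² = 156.3400  ⇒  Var(R_m) = 156.3400 / 6 = 26.0567
β = Cov / Var(R_m) = 46.4000 / 26.0567 = 1.7807
E(R) = R_f + β × MRP = 5.59% + 1.7807 × 6.18% = 16.59%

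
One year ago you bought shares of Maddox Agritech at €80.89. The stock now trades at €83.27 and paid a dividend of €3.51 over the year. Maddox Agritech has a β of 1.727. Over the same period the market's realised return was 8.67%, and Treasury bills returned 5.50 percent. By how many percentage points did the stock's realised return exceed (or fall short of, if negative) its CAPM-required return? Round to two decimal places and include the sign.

-3.69%

Realised HPR = (P1 + D1 − P0) / P0 = (83.27 + 3.51 − 80.89) / 80.89 = 5.89 / 80.89 = 7.2815%
MRP = 8.67% − 5.50% = 3.17%
CAPM required = R_f + β·MRP = 5.50% + 1.727 × 3.17% = 10.97459%
α = realised − required = 7.2815% − 10.97459% = -3.69%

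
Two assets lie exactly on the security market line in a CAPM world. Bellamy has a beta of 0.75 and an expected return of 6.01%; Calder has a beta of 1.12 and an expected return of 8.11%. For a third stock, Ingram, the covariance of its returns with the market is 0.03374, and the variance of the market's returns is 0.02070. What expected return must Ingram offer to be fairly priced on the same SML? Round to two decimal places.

11.00%

MRP = (8.11% − 6.01%) / (1.12 − 0.75) = 5.6757%
R_f = 6.01% − 0.75 × 5.6757% = 1.7532%
β_Ingram = Cov / Var(R_m) = 0.03374 / 0.02070 = 1.6300
E(R_Ingram) = R_f + β × MRP = 1.7532% + 1.6300 × 5.6757% = 11.00%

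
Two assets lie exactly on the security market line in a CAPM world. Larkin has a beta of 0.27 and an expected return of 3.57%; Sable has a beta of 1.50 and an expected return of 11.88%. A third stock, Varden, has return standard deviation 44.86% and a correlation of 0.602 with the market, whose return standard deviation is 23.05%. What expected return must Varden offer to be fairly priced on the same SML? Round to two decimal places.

MRP = (11.88% − 3.57%) / (1.50 − 0.27) = 6.7561%
R_f = 3.57% − 0.27 × 6.7561% = 1.7459%
β_Varden = ρ·σ_i/σ_m = 0.602 × 44.86 / 23.05 = 1.1716
E(R_Varden) = R_f + β × MRP = 1.7459% + 1.1716 × 6.7561% = 9.66%

9.66%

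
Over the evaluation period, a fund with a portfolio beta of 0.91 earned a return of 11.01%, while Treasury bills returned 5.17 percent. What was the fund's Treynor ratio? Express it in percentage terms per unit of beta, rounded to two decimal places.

Treynor = (R_P − R_f) / β_P = (11.01% − 5.17%) / 0.9100 = 5.84% / 0.9100 = 6.42%

6.42%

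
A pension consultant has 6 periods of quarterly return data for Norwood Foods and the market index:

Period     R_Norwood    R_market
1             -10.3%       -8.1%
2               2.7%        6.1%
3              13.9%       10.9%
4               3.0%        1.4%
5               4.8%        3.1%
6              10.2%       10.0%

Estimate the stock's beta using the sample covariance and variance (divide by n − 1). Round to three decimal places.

1.148

Mean R_i = (-10.3 + 2.7 + 13.9 + 3.0 + 4.8 + 10.2) / 6 = 4.0500%
Mean R_m = (-8.1 + 6.1 + 10.9 + 1.4 + 3.1 + 10.0) / 6 = 3.9000%
Σ(R_i − R̄_i)(R_m − R̄_m) = 277.7200  ⇒  Cov = 277.7200 / 5 = 55.5440
Σ(R_m − R̄_m)² = 241.9400  ⇒  Var(R_m) = 241.9400 / 5 = 48.3880
β = Cov / Var(R_m) = 55.5440 / 48.3880 = 1.1479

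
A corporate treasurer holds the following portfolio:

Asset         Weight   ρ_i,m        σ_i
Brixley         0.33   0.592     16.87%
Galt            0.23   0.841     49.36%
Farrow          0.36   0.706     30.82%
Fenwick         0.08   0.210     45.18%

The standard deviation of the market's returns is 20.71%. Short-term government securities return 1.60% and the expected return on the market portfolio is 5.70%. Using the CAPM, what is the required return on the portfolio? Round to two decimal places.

5.84%

β_Brixley = 0.592 × 16.87% / 20.71% = 0.4822
β_Galt = 0.841 × 49.36% / 20.71% = 2.0044
β_Farrow = 0.706 × 30.82% / 20.71% = 1.0506
β_Fenwick = 0.210 × 45.18% / 20.71% = 0.4581
β_P = Σ w_i β_i = 0.33×0.4822 + 0.23×2.0044 + 0.36×1.0506 + 0.08×0.4581 = 1.0350
MRP = 5.70% − 1.60% = 4.10%
E(R_P) = R_f + β_P × MRP = 1.60% + 1.0350 × 4.10% = 5.84%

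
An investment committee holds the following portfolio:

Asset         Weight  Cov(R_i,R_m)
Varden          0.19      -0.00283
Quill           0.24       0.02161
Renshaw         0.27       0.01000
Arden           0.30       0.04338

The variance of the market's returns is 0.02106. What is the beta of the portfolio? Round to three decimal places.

0.967

β_Varden = -0.00283 / 0.02106 = -0.1344
β_Quill = 0.02161 / 0.02106 = 1.0261
β_Renshaw = 0.01000 / 0.02106 = 0.4748
β_Arden = 0.04338 / 0.02106 = 2.0598
β_P = Σ w_i β_i = 0.19×-0.1344 + 0.24×1.0261 + 0.27×0.4748 + 0.30×2.0598 = 0.9669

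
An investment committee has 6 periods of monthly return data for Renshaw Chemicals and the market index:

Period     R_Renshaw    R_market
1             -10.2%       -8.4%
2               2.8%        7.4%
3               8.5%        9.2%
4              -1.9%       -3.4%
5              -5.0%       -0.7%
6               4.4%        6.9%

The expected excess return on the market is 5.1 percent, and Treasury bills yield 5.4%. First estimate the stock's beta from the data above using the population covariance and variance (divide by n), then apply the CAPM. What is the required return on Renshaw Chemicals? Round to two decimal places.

10.05%

Mean R_i = (-10.2 + 2.8 + 8.5 − 1.9 − 5.0 + 4.4) / 6 = -0.2333%
Mean R_m = (-8.4 + 7.4 + 9.2 − 3.4 − 0.7 + 6.9) / 6 = 1.8333%
Σ(R_i − R̄_i)(R_m − R̄_m) = 227.4867  ⇒  Cov = 227.4867 / 6 = 37.9145
Σ(R_m − R̄_m)² = 249.4533  ⇒  Var(R_m) = 249.4533 / 6 = 41.5756
β = Cov / Var(R_m) = 37.9145 / 41.5756 = 0.9119
E(R) = R_f + β × MRP = 5.4% + 0.9119 × 5.1% = 10.05%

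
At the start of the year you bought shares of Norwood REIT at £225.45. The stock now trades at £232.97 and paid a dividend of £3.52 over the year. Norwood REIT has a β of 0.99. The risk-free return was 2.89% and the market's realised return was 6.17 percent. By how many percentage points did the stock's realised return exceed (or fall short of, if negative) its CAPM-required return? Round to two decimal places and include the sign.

Realised HPR = (P1 + D1 − P0) / P0 = (232.97 + 3.52 − 225.45) / 225.45 = 11.04 / 225.45 = 4.8969%
MRP = 6.17% − 2.89% = 3.28%
CAPM required = R_f + β·MRP = 2.89% + 0.99 × 3.28% = 6.1372%
α = realised − required = 4.8969% − 6.1372% = -1.24%

-1.24%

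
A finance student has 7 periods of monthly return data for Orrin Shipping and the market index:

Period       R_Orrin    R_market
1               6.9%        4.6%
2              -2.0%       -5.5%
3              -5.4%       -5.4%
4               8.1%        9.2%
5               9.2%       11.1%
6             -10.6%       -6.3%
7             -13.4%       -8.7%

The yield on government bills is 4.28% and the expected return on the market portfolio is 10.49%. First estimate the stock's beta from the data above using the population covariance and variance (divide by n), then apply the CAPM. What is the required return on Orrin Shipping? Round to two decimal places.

10.91%

Mean R_i = (6.9 − 2.0 − 5.4 + 8.1 + 9.2 − 10.6 − 13.4) / 7 = -1.0286%
Mean R_m = (4.6 − 5.5 − 5.4 + 9.2 + 11.1 − 6.3 − 8.7) / 7 = -0.1429%
Σ(R_i − R̄_i)(R_m − R̄_m) = 430.8714  ⇒  Cov = 430.8714 / 7 = 61.5531
Σ(R_m − R̄_m)² = 403.6571  ⇒  Var(R_m) = 403.6571 / 7 = 57.6653
β = Cov / Var(R_m) = 61.5531 / 57.6653 = 1.0674
MRP = 10.49% − 4.28% = 6.21%
E(R) = R_f + β × MRP = 4.28% + 1.0674 × 6.21% = 10.91%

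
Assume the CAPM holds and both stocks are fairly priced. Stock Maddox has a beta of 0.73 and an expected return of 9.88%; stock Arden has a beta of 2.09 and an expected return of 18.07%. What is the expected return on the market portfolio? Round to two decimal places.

Both satisfy E(R) = R_f + β·MRP, so the slope of the SML is
MRP = (18.07% − 9.88%) / (2.09 − 0.73) = 8.19% / 1.36 = 6.0221%
R_f = E(R_Maddox) − β_Maddox·MRP = 9.88% − 0.73 × 6.0221% = 5.4839%
E(R_m) = R_f + MRP = 5.4839% + 6.0221% = 11.51%

11.51%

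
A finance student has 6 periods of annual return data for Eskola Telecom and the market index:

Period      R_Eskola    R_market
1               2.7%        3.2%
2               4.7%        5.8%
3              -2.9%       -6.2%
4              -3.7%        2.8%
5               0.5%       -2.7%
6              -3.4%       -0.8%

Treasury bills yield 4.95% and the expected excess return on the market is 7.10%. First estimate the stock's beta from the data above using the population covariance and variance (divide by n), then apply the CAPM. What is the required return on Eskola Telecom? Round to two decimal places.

8.28%

Mean R_i = (2.7 + 4.7 − 2.9 − 3.7 + 0.5 − 3.4) / 6 = -0.3500%
Mean R_m = (3.2 + 5.8 − 6.2 + 2.8 − 2.7 − 0.8) / 6 = 0.3500%
Σ(R_i − R̄_i)(R_m − R̄_m) = 45.6250  ⇒  Cov = 45.6250 / 6 = 7.6042
Σ(R_m − R̄_m)² = 97.3550  ⇒  Var(R_m) = 97.3550 / 6 = 16.2258
β = Cov / Var(R_m) = 7.6042 / 16.2258 = 0.4686
E(R) = R_f + β × MRP = 4.95% + 0.4686 × 7.10% = 8.28%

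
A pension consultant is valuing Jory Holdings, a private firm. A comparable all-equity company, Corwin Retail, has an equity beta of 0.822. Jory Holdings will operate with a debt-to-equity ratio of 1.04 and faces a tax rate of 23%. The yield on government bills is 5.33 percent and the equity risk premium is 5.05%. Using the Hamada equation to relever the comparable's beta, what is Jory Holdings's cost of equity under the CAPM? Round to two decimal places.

β_L = β_U × [1 + (1 − t)(D/E)] = 0.822 × [1 + (1 − 0.23) × 1.04]
    = 0.822 × [1 + 0.77 × 1.04] = 0.822 × 1.8008 = 1.4803
E(R) = R_f + β_L × MRP = 5.33% + 1.4803 × 5.05% = 12.81%

12.81%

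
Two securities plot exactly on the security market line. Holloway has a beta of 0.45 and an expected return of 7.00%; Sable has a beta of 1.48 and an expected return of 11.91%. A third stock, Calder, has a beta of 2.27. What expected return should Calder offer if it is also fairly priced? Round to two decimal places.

15.68%

MRP (SML slope) = (11.91% − 7.00%) / (1.48 − 0.45) = 4.91% / 1.03 = 4.7670%
R_f (intercept) = 7.00% − 0.45 × 4.7670% = 4.8549%
E(R_Calder) = R_f + β × MRP = 4.8549% + 2.27 × 4.7670% = 15.68%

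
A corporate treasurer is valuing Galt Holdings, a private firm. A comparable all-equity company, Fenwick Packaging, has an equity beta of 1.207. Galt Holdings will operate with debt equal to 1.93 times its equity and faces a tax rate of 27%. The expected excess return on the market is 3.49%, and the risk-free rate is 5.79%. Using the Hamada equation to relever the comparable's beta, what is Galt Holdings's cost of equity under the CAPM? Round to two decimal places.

β_L = β_U × [1 + (1 − t)(D/E)] = 1.207 × [1 + (1 − 0.27) × 1.93]
    = 1.207 × [1 + 0.73 × 1.93] = 1.207 × 2.4089 = 2.9075
E(R) = R_f + β_L × MRP = 5.79% + 2.9075 × 3.49% = 15.94%

15.94%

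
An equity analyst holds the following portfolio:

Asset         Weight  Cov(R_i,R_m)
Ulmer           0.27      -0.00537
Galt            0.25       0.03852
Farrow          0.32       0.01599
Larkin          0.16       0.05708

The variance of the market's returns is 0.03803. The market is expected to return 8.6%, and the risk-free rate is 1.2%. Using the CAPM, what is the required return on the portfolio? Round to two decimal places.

β_Ulmer = -0.00537 / 0.03803 = -0.1412
β_Galt = 0.03852 / 0.03803 = 1.0129
β_Farrow = 0.01599 / 0.03803 = 0.4205
β_Larkin = 0.05708 / 0.03803 = 1.5009
β_P = Σ w_i β_i = 0.27×-0.1412 + 0.25×1.0129 + 0.32×0.4205 + 0.16×1.5009 = 0.5898
MRP = 8.6% − 1.2% = 7.40%
E(R_P) = R_f + β_P × MRP = 1.2% + 0.5898 × 7.4% = 5.56%

5.56%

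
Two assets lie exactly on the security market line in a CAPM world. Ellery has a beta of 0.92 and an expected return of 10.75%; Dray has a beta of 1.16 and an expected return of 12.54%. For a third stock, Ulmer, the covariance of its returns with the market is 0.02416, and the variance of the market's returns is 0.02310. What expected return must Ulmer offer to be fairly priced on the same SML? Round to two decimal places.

MRP = (12.54% − 10.75%) / (1.16 − 0.92) = 7.4583%
R_f = 10.75% − 0.92 × 7.4583% = 3.8884%
β_Ulmer = Cov / Var(R_m) = 0.02416 / 0.02310 = 1.0459
E(R_Ulmer) = R_f + β × MRP = 3.8884% + 1.0459 × 7.4583% = 11.69%

11.69%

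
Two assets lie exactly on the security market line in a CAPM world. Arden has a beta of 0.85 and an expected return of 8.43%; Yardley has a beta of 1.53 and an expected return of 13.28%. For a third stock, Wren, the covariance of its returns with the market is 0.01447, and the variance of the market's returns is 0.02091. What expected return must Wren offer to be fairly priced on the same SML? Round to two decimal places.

MRP = (13.28% − 8.43%) / (1.53 − 0.85) = 7.1324%
R_f = 8.43% − 0.85 × 7.1324% = 2.3675%
β_Wren = Cov / Var(R_m) = 0.01447 / 0.02091 = 0.6920
E(R_Wren) = R_f + β × MRP = 2.3675% + 0.6920 × 7.1324% = 7.30%

7.30%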